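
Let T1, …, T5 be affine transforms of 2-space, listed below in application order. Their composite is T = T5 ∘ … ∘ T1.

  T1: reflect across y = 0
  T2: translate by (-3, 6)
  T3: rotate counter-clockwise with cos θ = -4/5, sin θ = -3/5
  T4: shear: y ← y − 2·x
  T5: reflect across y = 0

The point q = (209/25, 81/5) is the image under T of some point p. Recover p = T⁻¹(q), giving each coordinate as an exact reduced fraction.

T1 = [1 0 0; 0 -1 0; 0 0 1]
T2·T1 = [1 0 -3; 0 -1 6; 0 0 1]
T3·…·T1 = [-4/5 -3/5 6; -3/5 4/5 -3; 0 0 1]
T4·…·T1 = [-4/5 -3/5 6; 1 2 -15; 0 0 1]
T5·…·T1 = [-4/5 -3/5 6; -1 -2 15; 0 0 1]
det M = 1; M⁻¹ = [-2 3/5 3; 1 -4/5 6; 0 0 1]
M⁻¹ · (209/25, 81/5)ᵀ = (-4, 7/5)ᵀ

p = (-4, 7/5)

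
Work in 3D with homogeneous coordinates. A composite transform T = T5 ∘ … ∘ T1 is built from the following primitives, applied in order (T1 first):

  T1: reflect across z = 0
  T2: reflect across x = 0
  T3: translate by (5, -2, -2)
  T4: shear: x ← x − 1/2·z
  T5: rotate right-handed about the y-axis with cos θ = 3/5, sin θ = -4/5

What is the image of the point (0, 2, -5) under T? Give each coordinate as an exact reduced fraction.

T1 reflect across z = 0: (0, 2, -5) → (0, 2, 5)
T2 reflect across x = 0: (0, 2, 5) → (0, 2, 5)
T3 translate by (5, -2, -2): (0, 2, 5) → (5, 0, 3)
T4 shear: x ← x − 1/2·z: (5, 0, 3) → (7/2, 0, 3)
T5 rotate right-handed about the y-axis with cos θ = 3/5, sin θ = -4/5: (7/2, 0, 3) → (-3/10, 0, 23/5)

T(p) = (-3/10, 0, 23/5)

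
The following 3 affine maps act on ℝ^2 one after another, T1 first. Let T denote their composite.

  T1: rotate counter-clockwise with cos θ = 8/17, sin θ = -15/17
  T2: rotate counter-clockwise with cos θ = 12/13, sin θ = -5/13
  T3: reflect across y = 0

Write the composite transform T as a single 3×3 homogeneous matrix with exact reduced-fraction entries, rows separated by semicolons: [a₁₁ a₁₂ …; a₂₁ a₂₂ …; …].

T = [21/221 220/221 0; 220/221 -21/221 0; 0 0 1]

T1 = [8/17 15/17 0; -15/17 8/17 0; 0 0 1]
T2·T1 = [21/221 220/221 0; -220/221 21/221 0; 0 0 1]
T3·…·T1 = [21/221 220/221 0; 220/221 -21/221 0; 0 0 1]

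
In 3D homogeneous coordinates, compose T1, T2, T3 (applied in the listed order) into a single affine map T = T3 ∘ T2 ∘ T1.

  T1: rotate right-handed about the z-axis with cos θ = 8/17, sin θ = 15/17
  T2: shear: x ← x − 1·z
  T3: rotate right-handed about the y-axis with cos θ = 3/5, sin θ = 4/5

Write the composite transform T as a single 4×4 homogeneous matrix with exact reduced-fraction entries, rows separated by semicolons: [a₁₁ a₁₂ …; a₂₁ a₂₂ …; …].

T1 = [8/17 -15/17 0 0; 15/17 8/17 0 0; 0 0 1 0; 0 0 0 1]
T2·T1 = [8/17 -15/17 -1 0; 15/17 8/17 0 0; 0 0 1 0; 0 0 0 1]
T3·…·T1 = [24/85 -9/17 1/5 0; 15/17 8/17 0 0; -32/85 12/17 7/5 0; 0 0 0 1]

T = [24/85 -9/17 1/5 0; 15/17 8/17 0 0; -32/85 12/17 7/5 0; 0 0 0 1]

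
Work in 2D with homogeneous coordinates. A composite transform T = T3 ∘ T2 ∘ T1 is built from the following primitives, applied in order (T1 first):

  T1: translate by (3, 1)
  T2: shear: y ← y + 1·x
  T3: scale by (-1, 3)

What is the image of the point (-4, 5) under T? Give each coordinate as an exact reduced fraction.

T(p) = (1, 15)

T1 translate by (3, 1): (-4, 5) → (-1, 6)
T2 shear: y ← y + 1·x: (-1, 6) → (-1, 5)
T3 scale by (-1, 3): (-1, 5) → (1, 15)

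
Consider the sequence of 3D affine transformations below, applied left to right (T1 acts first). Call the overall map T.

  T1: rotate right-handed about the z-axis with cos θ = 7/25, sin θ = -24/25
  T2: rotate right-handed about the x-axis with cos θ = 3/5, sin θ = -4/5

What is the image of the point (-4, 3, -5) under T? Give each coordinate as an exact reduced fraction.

T(p) = (44/25, -149/125, -843/125)

T1 rotate right-handed about the z-axis with cos θ = 7/25, sin θ = -24/25: (-4, 3, -5) → (44/25, 117/25, -5)
T2 rotate right-handed about the x-axis with cos θ = 3/5, sin θ = -4/5: (44/25, 117/25, -5) → (44/25, -149/125, -843/125)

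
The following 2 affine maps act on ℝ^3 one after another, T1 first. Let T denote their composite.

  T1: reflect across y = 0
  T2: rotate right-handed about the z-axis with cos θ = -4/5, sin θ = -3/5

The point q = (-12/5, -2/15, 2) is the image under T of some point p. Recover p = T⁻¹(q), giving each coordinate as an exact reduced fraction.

T1 = [1 0 0 0; 0 -1 0 0; 0 0 1 0; 0 0 0 1]
T2·T1 = [-4/5 -3/5 0 0; -3/5 4/5 0 0; 0 0 1 0; 0 0 0 1]
det M = -1; M⁻¹ = [-4/5 -3/5 0 0; -3/5 4/5 0 0; 0 0 1 0; 0 0 0 1]
M⁻¹ · (-12/5, -2/15, 2)ᵀ = (2, 4/3, 2)ᵀ

p = (2, 4/3, 2)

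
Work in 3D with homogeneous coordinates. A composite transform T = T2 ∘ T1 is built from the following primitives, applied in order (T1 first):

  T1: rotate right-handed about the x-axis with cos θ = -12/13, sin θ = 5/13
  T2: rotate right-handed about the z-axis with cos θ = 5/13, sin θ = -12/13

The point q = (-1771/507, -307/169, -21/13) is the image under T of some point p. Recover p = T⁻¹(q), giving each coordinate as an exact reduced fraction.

p = (1/3, 3, 3)

T1 = [1 0 0 0; 0 -12/13 -5/13 0; 0 5/13 -12/13 0; 0 0 0 1]
T2·T1 = [5/13 -144/169 -60/169 0; -12/13 -60/169 -25/169 0; 0 5/13 -12/13 0; 0 0 0 1]
det M = 1; M⁻¹ = [5/13 -12/13 0 0; -144/169 -60/169 5/13 0; -60/169 -25/169 -12/13 0; 0 0 0 1]
M⁻¹ · (-1771/507, -307/169, -21/13)ᵀ = (1/3, 3, 3)ᵀ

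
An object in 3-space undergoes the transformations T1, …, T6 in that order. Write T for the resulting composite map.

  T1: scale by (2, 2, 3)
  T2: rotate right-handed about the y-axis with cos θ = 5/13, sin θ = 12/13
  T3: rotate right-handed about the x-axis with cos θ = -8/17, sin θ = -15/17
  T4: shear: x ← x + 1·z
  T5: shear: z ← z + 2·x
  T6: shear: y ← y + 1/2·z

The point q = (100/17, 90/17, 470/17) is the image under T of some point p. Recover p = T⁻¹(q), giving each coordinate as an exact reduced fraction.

T1 = [2 0 0 0; 0 2 0 0; 0 0 3 0; 0 0 0 1]
T2·T1 = [10/13 0 36/13 0; 0 2 0 0; -24/13 0 15/13 0; 0 0 0 1]
T3·…·T1 = [10/13 0 36/13 0; -360/221 -16/17 225/221 0; 192/221 -30/17 -120/221 0; 0 0 0 1]
T4·…·T1 = [362/221 -30/17 492/221 0; -360/221 -16/17 225/221 0; 192/221 -30/17 -120/221 0; 0 0 0 1]
T5·…·T1 = [362/221 -30/17 492/221 0; -360/221 -16/17 225/221 0; 916/221 -90/17 864/221 0; 0 0 0 1]
T6·…·T1 = [362/221 -30/17 492/221 0; 98/221 -61/17 657/221 0; 916/221 -90/17 864/221 0; 0 0 0 1]
det M = 12; M⁻¹ = [63/442 -90/221 101/442 0; 15/17 -4/17 -11/34 0; 692/663 25/221 -563/1326 0; 0 0 0 1]
M⁻¹ · (100/17, 90/17, 470/17)ᵀ = (5, -5, -5)ᵀ

p = (5, -5, -5)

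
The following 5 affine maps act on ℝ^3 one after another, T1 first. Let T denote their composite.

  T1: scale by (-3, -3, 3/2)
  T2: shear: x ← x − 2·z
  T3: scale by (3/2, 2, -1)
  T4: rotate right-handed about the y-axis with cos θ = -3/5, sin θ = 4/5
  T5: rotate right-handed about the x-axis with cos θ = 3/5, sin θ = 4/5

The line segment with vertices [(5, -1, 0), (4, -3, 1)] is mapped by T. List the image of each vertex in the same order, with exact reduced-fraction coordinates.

T1 scale by (-3, -3, 3/2): (5, -1, 0) → (-15, 3, 0); (4, -3, 1) → (-12, 9, 3/2)
T2 shear: x ← x − 2·z: (-15, 3, 0) → (-15, 3, 0); (-12, 9, 3/2) → (-15, 9, 3/2)
T3 scale by (3/2, 2, -1): (-15, 3, 0) → (-45/2, 6, 0); (-15, 9, 3/2) → (-45/2, 18, -3/2)
T4 rotate right-handed about the y-axis with cos θ = -3/5, sin θ = 4/5: (-45/2, 6, 0) → (27/2, 6, 18); (-45/2, 18, -3/2) → (123/10, 18, 189/10)
T5 rotate right-handed about the x-axis with cos θ = 3/5, sin θ = 4/5: (27/2, 6, 18) → (27/2, -54/5, 78/5); (123/10, 18, 189/10) → (123/10, -108/25, 1287/50)

image vertices: (27/2, -54/5, 78/5), (123/10, -108/25, 1287/50)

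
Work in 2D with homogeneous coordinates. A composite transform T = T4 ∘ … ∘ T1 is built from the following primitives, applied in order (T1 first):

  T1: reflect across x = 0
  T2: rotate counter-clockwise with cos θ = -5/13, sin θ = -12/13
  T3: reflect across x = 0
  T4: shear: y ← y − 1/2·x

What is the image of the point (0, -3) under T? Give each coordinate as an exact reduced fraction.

T1 reflect across x = 0: (0, -3) → (0, -3)
T2 rotate counter-clockwise with cos θ = -5/13, sin θ = -12/13: (0, -3) → (-36/13, 15/13)
T3 reflect across x = 0: (-36/13, 15/13) → (36/13, 15/13)
T4 shear: y ← y − 1/2·x: (36/13, 15/13) → (36/13, -3/13)

T(p) = (36/13, -3/13)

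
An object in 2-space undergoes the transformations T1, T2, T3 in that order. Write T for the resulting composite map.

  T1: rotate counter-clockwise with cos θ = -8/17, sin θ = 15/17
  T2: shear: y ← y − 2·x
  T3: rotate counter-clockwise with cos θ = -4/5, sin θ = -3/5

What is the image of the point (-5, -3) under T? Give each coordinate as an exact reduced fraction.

T(p) = (-59/5, 37/5)

T1 rotate counter-clockwise with cos θ = -8/17, sin θ = 15/17: (-5, -3) → (5, -3)
T2 shear: y ← y − 2·x: (5, -3) → (5, -13)
T3 rotate counter-clockwise with cos θ = -4/5, sin θ = -3/5: (5, -13) → (-59/5, 37/5)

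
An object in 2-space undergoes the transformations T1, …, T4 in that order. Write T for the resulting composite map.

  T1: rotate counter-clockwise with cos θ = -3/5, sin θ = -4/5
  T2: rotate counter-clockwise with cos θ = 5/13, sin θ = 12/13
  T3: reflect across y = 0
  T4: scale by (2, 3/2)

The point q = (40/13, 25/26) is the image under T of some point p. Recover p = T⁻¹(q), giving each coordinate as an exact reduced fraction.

T1 = [-3/5 4/5 0; -4/5 -3/5 0; 0 0 1]
T2·T1 = [33/65 56/65 0; -56/65 33/65 0; 0 0 1]
T3·…·T1 = [33/65 56/65 0; 56/65 -33/65 0; 0 0 1]
T4·…·T1 = [66/65 112/65 0; 84/65 -99/130 0; 0 0 1]
det M = -3; M⁻¹ = [33/130 112/195 0; 28/65 -22/65 0; 0 0 1]
M⁻¹ · (40/13, 25/26)ᵀ = (4/3, 1)ᵀ

p = (4/3, 1)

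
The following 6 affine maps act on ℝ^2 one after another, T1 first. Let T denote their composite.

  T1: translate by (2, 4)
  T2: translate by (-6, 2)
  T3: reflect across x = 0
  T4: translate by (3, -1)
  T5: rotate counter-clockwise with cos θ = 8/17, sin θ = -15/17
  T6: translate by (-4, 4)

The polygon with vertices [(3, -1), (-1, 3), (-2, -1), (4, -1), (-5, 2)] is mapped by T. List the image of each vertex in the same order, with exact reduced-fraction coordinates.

T1 translate by (2, 4): (3, -1) → (5, 3); (-1, 3) → (1, 7); (-2, -1) → (0, 3); (4, -1) → (6, 3); (-5, 2) → (-3, 6)
T2 translate by (-6, 2): (5, 3) → (-1, 5); (1, 7) → (-5, 9); (0, 3) → (-6, 5); (6, 3) → (0, 5); (-3, 6) → (-9, 8)
T3 reflect across x = 0: (-1, 5) → (1, 5); (-5, 9) → (5, 9); (-6, 5) → (6, 5); (0, 5) → (0, 5); (-9, 8) → (9, 8)
T4 translate by (3, -1): (1, 5) → (4, 4); (5, 9) → (8, 8); (6, 5) → (9, 4); (0, 5) → (3, 4); (9, 8) → (12, 7)
T5 rotate counter-clockwise with cos θ = 8/17, sin θ = -15/17: (4, 4) → (92/17, -28/17); (8, 8) → (184/17, -56/17); (9, 4) → (132/17, -103/17); (3, 4) → (84/17, -13/17); (12, 7) → (201/17, -124/17)
T6 translate by (-4, 4): (92/17, -28/17) → (24/17, 40/17); (184/17, -56/17) → (116/17, 12/17); (132/17, -103/17) → (64/17, -35/17); (84/17, -13/17) → (16/17, 55/17); (201/17, -124/17) → (133/17, -56/17)

image vertices: (24/17, 40/17), (116/17, 12/17), (64/17, -35/17), (16/17, 55/17), (133/17, -56/17)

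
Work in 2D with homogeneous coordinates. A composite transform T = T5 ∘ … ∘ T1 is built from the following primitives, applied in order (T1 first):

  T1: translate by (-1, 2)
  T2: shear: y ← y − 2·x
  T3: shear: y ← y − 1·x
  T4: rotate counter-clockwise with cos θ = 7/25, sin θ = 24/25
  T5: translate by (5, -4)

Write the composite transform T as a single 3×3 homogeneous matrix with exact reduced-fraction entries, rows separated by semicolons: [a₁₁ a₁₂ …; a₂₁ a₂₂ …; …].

T = [79/25 -24/25 -2/25; 3/25 7/25 -89/25; 0 0 1]

T1 = [1 0 -1; 0 1 2; 0 0 1]
T2·T1 = [1 0 -1; -2 1 4; 0 0 1]
T3·…·T1 = [1 0 -1; -3 1 5; 0 0 1]
T4·…·T1 = [79/25 -24/25 -127/25; 3/25 7/25 11/25; 0 0 1]
T5·…·T1 = [79/25 -24/25 -2/25; 3/25 7/25 -89/25; 0 0 1]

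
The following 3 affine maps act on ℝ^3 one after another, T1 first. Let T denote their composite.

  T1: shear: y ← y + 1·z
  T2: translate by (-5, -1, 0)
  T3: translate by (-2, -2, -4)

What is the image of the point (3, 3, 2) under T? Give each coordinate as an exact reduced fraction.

T(p) = (-4, 2, -2)

T1 shear: y ← y + 1·z: (3, 3, 2) → (3, 5, 2)
T2 translate by (-5, -1, 0): (3, 5, 2) → (-2, 4, 2)
T3 translate by (-2, -2, -4): (-2, 4, 2) → (-4, 2, -2)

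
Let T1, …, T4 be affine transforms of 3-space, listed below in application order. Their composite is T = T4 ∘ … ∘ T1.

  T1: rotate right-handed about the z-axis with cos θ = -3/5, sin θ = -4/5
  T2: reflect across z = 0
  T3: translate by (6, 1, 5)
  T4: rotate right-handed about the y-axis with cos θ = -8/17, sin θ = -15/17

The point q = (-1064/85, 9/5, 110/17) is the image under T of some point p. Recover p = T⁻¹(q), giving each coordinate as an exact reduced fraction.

p = (-4, 4, -3)

T1 = [-3/5 4/5 0 0; -4/5 -3/5 0 0; 0 0 1 0; 0 0 0 1]
T2·T1 = [-3/5 4/5 0 0; -4/5 -3/5 0 0; 0 0 -1 0; 0 0 0 1]
T3·…·T1 = [-3/5 4/5 0 6; -4/5 -3/5 0 1; 0 0 -1 5; 0 0 0 1]
T4·…·T1 = [24/85 -32/85 15/17 -123/17; -4/5 -3/5 0 1; -9/17 12/17 8/17 50/17; 0 0 0 1]
det M = -1; M⁻¹ = [24/85 -4/5 -9/17 22/5; -32/85 -3/5 12/17 -21/5; 15/17 0 8/17 5; 0 0 0 1]
M⁻¹ · (-1064/85, 9/5, 110/17)ᵀ = (-4, 4, -3)ᵀ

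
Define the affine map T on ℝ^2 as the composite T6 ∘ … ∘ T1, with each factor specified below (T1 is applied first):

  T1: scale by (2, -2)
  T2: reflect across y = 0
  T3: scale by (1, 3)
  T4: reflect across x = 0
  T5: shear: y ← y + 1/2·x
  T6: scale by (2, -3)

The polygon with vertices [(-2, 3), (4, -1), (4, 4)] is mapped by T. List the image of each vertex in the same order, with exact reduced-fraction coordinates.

T1 scale by (2, -2): (-2, 3) → (-4, -6); (4, -1) → (8, 2); (4, 4) → (8, -8)
T2 reflect across y = 0: (-4, -6) → (-4, 6); (8, 2) → (8, -2); (8, -8) → (8, 8)
T3 scale by (1, 3): (-4, 6) → (-4, 18); (8, -2) → (8, -6); (8, 8) → (8, 24)
T4 reflect across x = 0: (-4, 18) → (4, 18); (8, -6) → (-8, -6); (8, 24) → (-8, 24)
T5 shear: y ← y + 1/2·x: (4, 18) → (4, 20); (-8, -6) → (-8, -10); (-8, 24) → (-8, 20)
T6 scale by (2, -3): (4, 20) → (8, -60); (-8, -10) → (-16, 30); (-8, 20) → (-16, -60)

image vertices: (8, -60), (-16, 30), (-16, -60)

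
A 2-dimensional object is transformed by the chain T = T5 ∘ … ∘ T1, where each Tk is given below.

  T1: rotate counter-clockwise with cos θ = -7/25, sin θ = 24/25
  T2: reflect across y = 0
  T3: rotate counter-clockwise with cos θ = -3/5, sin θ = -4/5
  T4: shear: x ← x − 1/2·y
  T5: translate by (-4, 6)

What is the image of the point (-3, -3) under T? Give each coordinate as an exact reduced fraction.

T1 rotate counter-clockwise with cos θ = -7/25, sin θ = 24/25: (-3, -3) → (93/25, -51/25)
T2 reflect across y = 0: (93/25, -51/25) → (93/25, 51/25)
T3 rotate counter-clockwise with cos θ = -3/5, sin θ = -4/5: (93/25, 51/25) → (-3/5, -21/5)
T4 shear: x ← x − 1/2·y: (-3/5, -21/5) → (3/2, -21/5)
T5 translate by (-4, 6): (3/2, -21/5) → (-5/2, 9/5)

T(p) = (-5/2, 9/5)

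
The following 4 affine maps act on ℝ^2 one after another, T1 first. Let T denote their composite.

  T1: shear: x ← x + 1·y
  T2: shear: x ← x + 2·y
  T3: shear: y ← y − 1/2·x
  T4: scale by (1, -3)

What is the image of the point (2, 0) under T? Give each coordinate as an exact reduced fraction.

T(p) = (2, 3)

T1 shear: x ← x + 1·y: (2, 0) → (2, 0)
T2 shear: x ← x + 2·y: (2, 0) → (2, 0)
T3 shear: y ← y − 1/2·x: (2, 0) → (2, -1)
T4 scale by (1, -3): (2, -1) → (2, 3)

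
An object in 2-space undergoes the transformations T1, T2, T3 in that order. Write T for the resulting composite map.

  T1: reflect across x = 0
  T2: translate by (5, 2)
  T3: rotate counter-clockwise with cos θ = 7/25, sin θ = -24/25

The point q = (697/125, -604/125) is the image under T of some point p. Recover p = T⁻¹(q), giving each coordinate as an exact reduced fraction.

p = (-6/5, 2)

T1 = [-1 0 0; 0 1 0; 0 0 1]
T2·T1 = [-1 0 5; 0 1 2; 0 0 1]
T3·…·T1 = [-7/25 24/25 83/25; 24/25 7/25 -106/25; 0 0 1]
det M = -1; M⁻¹ = [-7/25 24/25 5; 24/25 7/25 -2; 0 0 1]
M⁻¹ · (697/125, -604/125)ᵀ = (-6/5, 2)ᵀ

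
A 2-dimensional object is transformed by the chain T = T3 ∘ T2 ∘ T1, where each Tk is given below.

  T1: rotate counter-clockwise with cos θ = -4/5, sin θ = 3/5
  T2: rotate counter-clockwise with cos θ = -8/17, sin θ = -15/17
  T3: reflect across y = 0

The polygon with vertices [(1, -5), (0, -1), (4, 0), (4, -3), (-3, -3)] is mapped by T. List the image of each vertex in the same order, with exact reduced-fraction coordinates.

image vertices: (257/85, 349/85), (36/85, 77/85), (308/85, -144/85), (416/85, 87/85), (-123/85, 339/85)

T1 rotate counter-clockwise with cos θ = -4/5, sin θ = 3/5: (1, -5) → (11/5, 23/5); (0, -1) → (3/5, 4/5); (4, 0) → (-16/5, 12/5); (4, -3) → (-7/5, 24/5); (-3, -3) → (21/5, 3/5)
T2 rotate counter-clockwise with cos θ = -8/17, sin θ = -15/17: (11/5, 23/5) → (257/85, -349/85); (3/5, 4/5) → (36/85, -77/85); (-16/5, 12/5) → (308/85, 144/85); (-7/5, 24/5) → (416/85, -87/85); (21/5, 3/5) → (-123/85, -339/85)
T3 reflect across y = 0: (257/85, -349/85) → (257/85, 349/85); (36/85, -77/85) → (36/85, 77/85); (308/85, 144/85) → (308/85, -144/85); (416/85, -87/85) → (416/85, 87/85); (-123/85, -339/85) → (-123/85, 339/85)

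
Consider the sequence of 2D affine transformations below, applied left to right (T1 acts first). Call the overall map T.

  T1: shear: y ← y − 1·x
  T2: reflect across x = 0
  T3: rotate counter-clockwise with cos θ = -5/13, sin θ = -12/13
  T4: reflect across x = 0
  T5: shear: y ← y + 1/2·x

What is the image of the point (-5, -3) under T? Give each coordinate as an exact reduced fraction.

T1 shear: y ← y − 1·x: (-5, -3) → (-5, 2)
T2 reflect across x = 0: (-5, 2) → (5, 2)
T3 rotate counter-clockwise with cos θ = -5/13, sin θ = -12/13: (5, 2) → (-1/13, -70/13)
T4 reflect across x = 0: (-1/13, -70/13) → (1/13, -70/13)
T5 shear: y ← y + 1/2·x: (1/13, -70/13) → (1/13, -139/26)

T(p) = (1/13, -139/26)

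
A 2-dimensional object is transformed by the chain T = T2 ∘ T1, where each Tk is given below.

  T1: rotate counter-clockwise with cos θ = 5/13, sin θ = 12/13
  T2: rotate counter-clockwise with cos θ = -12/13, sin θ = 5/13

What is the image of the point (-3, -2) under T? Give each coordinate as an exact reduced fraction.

T1 rotate counter-clockwise with cos θ = 5/13, sin θ = 12/13: (-3, -2) → (9/13, -46/13)
T2 rotate counter-clockwise with cos θ = -12/13, sin θ = 5/13: (9/13, -46/13) → (122/169, 597/169)

T(p) = (122/169, 597/169)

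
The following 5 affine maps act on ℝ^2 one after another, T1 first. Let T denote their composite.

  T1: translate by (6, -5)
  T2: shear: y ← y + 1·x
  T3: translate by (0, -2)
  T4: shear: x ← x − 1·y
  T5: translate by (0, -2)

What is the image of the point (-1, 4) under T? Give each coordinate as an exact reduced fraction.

T(p) = (3, 0)

T1 translate by (6, -5): (-1, 4) → (5, -1)
T2 shear: y ← y + 1·x: (5, -1) → (5, 4)
T3 translate by (0, -2): (5, 4) → (5, 2)
T4 shear: x ← x − 1·y: (5, 2) → (3, 2)
T5 translate by (0, -2): (3, 2) → (3, 0)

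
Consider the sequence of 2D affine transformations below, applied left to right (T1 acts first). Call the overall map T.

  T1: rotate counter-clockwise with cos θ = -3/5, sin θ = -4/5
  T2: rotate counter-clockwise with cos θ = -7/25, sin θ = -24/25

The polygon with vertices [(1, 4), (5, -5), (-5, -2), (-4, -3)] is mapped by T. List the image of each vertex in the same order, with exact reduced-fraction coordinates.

image vertices: (-19/5, -8/5), (1, 7), (23/5, -14/5), (24/5, -7/5)

T1 rotate counter-clockwise with cos θ = -3/5, sin θ = -4/5: (1, 4) → (13/5, -16/5); (5, -5) → (-7, -1); (-5, -2) → (7/5, 26/5); (-4, -3) → (0, 5)
T2 rotate counter-clockwise with cos θ = -7/25, sin θ = -24/25: (13/5, -16/5) → (-19/5, -8/5); (-7, -1) → (1, 7); (7/5, 26/5) → (23/5, -14/5); (0, 5) → (24/5, -7/5)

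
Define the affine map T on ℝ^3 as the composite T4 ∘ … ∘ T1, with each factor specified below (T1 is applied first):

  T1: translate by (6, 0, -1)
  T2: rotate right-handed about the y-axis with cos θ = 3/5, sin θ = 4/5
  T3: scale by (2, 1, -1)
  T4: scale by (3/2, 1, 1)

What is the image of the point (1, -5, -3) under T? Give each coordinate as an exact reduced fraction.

T(p) = (3, -5, 8)

T1 translate by (6, 0, -1): (1, -5, -3) → (7, -5, -4)
T2 rotate right-handed about the y-axis with cos θ = 3/5, sin θ = 4/5: (7, -5, -4) → (1, -5, -8)
T3 scale by (2, 1, -1): (1, -5, -8) → (2, -5, 8)
T4 scale by (3/2, 1, 1): (2, -5, 8) → (3, -5, 8)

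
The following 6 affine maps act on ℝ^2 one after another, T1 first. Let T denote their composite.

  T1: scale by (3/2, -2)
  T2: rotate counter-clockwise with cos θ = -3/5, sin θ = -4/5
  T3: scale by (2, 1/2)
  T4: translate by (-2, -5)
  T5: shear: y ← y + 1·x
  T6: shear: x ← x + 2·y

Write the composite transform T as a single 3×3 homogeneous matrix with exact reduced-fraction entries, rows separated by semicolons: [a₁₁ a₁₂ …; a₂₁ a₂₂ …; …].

T = [-33/5 -42/5 -16; -12/5 -13/5 -7; 0 0 1]

T1 = [3/2 0 0; 0 -2 0; 0 0 1]
T2·T1 = [-9/10 -8/5 0; -6/5 6/5 0; 0 0 1]
T3·…·T1 = [-9/5 -16/5 0; -3/5 3/5 0; 0 0 1]
T4·…·T1 = [-9/5 -16/5 -2; -3/5 3/5 -5; 0 0 1]
T5·…·T1 = [-9/5 -16/5 -2; -12/5 -13/5 -7; 0 0 1]
T6·…·T1 = [-33/5 -42/5 -16; -12/5 -13/5 -7; 0 0 1]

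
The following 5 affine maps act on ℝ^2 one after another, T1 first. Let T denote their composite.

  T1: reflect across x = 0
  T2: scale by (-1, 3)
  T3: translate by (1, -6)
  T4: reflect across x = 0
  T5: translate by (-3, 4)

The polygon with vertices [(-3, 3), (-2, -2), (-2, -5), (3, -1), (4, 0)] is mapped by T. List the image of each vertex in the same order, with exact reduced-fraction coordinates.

image vertices: (-1, 7), (-2, -8), (-2, -17), (-7, -5), (-8, -2)

T1 reflect across x = 0: (-3, 3) → (3, 3); (-2, -2) → (2, -2); (-2, -5) → (2, -5); (3, -1) → (-3, -1); (4, 0) → (-4, 0)
T2 scale by (-1, 3): (3, 3) → (-3, 9); (2, -2) → (-2, -6); (2, -5) → (-2, -15); (-3, -1) → (3, -3); (-4, 0) → (4, 0)
T3 translate by (1, -6): (-3, 9) → (-2, 3); (-2, -6) → (-1, -12); (-2, -15) → (-1, -21); (3, -3) → (4, -9); (4, 0) → (5, -6)
T4 reflect across x = 0: (-2, 3) → (2, 3); (-1, -12) → (1, -12); (-1, -21) → (1, -21); (4, -9) → (-4, -9); (5, -6) → (-5, -6)
T5 translate by (-3, 4): (2, 3) → (-1, 7); (1, -12) → (-2, -8); (1, -21) → (-2, -17); (-4, -9) → (-7, -5); (-5, -6) → (-8, -2)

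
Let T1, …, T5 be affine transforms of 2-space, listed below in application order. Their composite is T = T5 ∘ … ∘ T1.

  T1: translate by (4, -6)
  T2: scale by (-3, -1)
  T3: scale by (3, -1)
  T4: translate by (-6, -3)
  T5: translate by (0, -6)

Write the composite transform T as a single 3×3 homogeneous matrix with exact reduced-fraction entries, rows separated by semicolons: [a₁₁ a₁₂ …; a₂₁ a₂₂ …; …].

T = [-9 0 -42; 0 1 -15; 0 0 1]

T1 = [1 0 4; 0 1 -6; 0 0 1]
T2·T1 = [-3 0 -12; 0 -1 6; 0 0 1]
T3·…·T1 = [-9 0 -36; 0 1 -6; 0 0 1]
T4·…·T1 = [-9 0 -42; 0 1 -9; 0 0 1]
T5·…·T1 = [-9 0 -42; 0 1 -15; 0 0 1]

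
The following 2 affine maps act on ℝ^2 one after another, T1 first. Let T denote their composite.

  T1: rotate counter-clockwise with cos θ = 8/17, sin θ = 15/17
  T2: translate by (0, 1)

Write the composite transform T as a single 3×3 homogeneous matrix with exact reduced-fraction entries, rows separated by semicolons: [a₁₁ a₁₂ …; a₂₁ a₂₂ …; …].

T1 = [8/17 -15/17 0; 15/17 8/17 0; 0 0 1]
T2·T1 = [8/17 -15/17 0; 15/17 8/17 1; 0 0 1]

T = [8/17 -15/17 0; 15/17 8/17 1; 0 0 1]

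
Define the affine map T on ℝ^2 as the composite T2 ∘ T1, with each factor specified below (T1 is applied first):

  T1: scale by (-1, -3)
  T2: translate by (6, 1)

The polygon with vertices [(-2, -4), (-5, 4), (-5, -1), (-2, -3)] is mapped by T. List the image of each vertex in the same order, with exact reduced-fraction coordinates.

image vertices: (8, 13), (11, -11), (11, 4), (8, 10)

T1 scale by (-1, -3): (-2, -4) → (2, 12); (-5, 4) → (5, -12); (-5, -1) → (5, 3); (-2, -3) → (2, 9)
T2 translate by (6, 1): (2, 12) → (8, 13); (5, -12) → (11, -11); (5, 3) → (11, 4); (2, 9) → (8, 10)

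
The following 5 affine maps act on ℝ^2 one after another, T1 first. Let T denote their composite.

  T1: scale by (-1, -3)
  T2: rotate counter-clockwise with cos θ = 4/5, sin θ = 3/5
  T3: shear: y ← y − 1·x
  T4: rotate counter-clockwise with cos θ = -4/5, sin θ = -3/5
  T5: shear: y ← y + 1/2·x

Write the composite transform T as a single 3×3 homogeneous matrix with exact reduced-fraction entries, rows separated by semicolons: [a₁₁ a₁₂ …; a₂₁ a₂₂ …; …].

T1 = [-1 0 0; 0 -3 0; 0 0 1]
T2·T1 = [-4/5 9/5 0; -3/5 -12/5 0; 0 0 1]
T3·…·T1 = [-4/5 9/5 0; 1/5 -21/5 0; 0 0 1]
T4·…·T1 = [19/25 -99/25 0; 8/25 57/25 0; 0 0 1]
T5·…·T1 = [19/25 -99/25 0; 7/10 3/10 0; 0 0 1]

T = [19/25 -99/25 0; 7/10 3/10 0; 0 0 1]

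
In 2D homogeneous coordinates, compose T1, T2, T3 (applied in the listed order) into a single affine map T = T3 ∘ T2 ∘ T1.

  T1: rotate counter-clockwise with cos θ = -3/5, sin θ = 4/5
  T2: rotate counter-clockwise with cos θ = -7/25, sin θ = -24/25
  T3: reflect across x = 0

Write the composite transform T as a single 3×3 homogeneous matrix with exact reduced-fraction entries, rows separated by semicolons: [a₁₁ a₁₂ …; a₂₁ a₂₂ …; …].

T1 = [-3/5 -4/5 0; 4/5 -3/5 0; 0 0 1]
T2·T1 = [117/125 -44/125 0; 44/125 117/125 0; 0 0 1]
T3·…·T1 = [-117/125 44/125 0; 44/125 117/125 0; 0 0 1]

T = [-117/125 44/125 0; 44/125 117/125 0; 0 0 1]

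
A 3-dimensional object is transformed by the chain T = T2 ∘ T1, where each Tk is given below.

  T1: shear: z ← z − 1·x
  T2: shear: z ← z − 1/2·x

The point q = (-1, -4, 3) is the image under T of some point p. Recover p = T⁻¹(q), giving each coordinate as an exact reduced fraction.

p = (-1, -4, 3/2)

T1 = [1 0 0 0; 0 1 0 0; -1 0 1 0; 0 0 0 1]
T2·T1 = [1 0 0 0; 0 1 0 0; -3/2 0 1 0; 0 0 0 1]
det M = 1; M⁻¹ = [1 0 0 0; 0 1 0 0; 3/2 0 1 0; 0 0 0 1]
M⁻¹ · (-1, -4, 3)ᵀ = (-1, -4, 3/2)ᵀ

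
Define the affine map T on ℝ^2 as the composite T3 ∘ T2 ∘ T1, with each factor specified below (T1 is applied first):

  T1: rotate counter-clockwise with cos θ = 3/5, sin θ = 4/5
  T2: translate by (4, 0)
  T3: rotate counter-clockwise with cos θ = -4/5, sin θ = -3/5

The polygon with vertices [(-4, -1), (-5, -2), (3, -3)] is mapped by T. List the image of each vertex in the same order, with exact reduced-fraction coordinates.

T1 rotate counter-clockwise with cos θ = 3/5, sin θ = 4/5: (-4, -1) → (-8/5, -19/5); (-5, -2) → (-7/5, -26/5); (3, -3) → (21/5, 3/5)
T2 translate by (4, 0): (-8/5, -19/5) → (12/5, -19/5); (-7/5, -26/5) → (13/5, -26/5); (21/5, 3/5) → (41/5, 3/5)
T3 rotate counter-clockwise with cos θ = -4/5, sin θ = -3/5: (12/5, -19/5) → (-21/5, 8/5); (13/5, -26/5) → (-26/5, 13/5); (41/5, 3/5) → (-31/5, -27/5)

image vertices: (-21/5, 8/5), (-26/5, 13/5), (-31/5, -27/5)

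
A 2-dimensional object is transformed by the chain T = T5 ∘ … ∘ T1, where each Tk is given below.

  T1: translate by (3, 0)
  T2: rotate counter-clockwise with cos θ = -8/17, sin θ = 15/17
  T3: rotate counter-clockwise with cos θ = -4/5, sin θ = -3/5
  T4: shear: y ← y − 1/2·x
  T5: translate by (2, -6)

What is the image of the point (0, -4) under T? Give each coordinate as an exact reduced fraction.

T(p) = (257/85, -1939/170)

T1 translate by (3, 0): (0, -4) → (3, -4)
T2 rotate counter-clockwise with cos θ = -8/17, sin θ = 15/17: (3, -4) → (36/17, 77/17)
T3 rotate counter-clockwise with cos θ = -4/5, sin θ = -3/5: (36/17, 77/17) → (87/85, -416/85)
T4 shear: y ← y − 1/2·x: (87/85, -416/85) → (87/85, -919/170)
T5 translate by (2, -6): (87/85, -919/170) → (257/85, -1939/170)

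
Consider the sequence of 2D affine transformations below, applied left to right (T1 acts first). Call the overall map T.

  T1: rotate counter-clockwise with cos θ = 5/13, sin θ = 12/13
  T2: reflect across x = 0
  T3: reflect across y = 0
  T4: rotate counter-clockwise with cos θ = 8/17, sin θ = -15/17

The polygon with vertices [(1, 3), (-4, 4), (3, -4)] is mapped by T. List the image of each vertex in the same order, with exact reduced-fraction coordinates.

T1 rotate counter-clockwise with cos θ = 5/13, sin θ = 12/13: (1, 3) → (-31/13, 27/13); (-4, 4) → (-68/13, -28/13); (3, -4) → (63/13, 16/13)
T2 reflect across x = 0: (-31/13, 27/13) → (31/13, 27/13); (-68/13, -28/13) → (68/13, -28/13); (63/13, 16/13) → (-63/13, 16/13)
T3 reflect across y = 0: (31/13, 27/13) → (31/13, -27/13); (68/13, -28/13) → (68/13, 28/13); (-63/13, 16/13) → (-63/13, -16/13)
T4 rotate counter-clockwise with cos θ = 8/17, sin θ = -15/17: (31/13, -27/13) → (-157/221, -681/221); (68/13, 28/13) → (964/221, -796/221); (-63/13, -16/13) → (-744/221, 817/221)

image vertices: (-157/221, -681/221), (964/221, -796/221), (-744/221, 817/221)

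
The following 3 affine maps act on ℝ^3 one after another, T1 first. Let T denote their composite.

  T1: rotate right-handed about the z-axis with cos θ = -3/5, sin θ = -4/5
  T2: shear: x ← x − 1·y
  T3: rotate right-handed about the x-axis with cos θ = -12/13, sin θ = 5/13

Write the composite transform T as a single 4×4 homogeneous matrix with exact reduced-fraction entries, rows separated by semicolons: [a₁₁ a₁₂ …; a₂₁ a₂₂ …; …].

T1 = [-3/5 4/5 0 0; -4/5 -3/5 0 0; 0 0 1 0; 0 0 0 1]
T2·T1 = [1/5 7/5 0 0; -4/5 -3/5 0 0; 0 0 1 0; 0 0 0 1]
T3·…·T1 = [1/5 7/5 0 0; 48/65 36/65 -5/13 0; -4/13 -3/13 -12/13 0; 0 0 0 1]

T = [1/5 7/5 0 0; 48/65 36/65 -5/13 0; -4/13 -3/13 -12/13 0; 0 0 0 1]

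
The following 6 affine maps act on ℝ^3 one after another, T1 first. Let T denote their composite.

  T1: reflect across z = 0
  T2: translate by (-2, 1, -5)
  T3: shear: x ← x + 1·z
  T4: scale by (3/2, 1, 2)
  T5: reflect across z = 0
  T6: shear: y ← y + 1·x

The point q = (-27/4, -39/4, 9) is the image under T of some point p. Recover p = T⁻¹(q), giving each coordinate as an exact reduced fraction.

T1 = [1 0 0 0; 0 1 0 0; 0 0 -1 0; 0 0 0 1]
T2·T1 = [1 0 0 -2; 0 1 0 1; 0 0 -1 -5; 0 0 0 1]
T3·…·T1 = [1 0 -1 -7; 0 1 0 1; 0 0 -1 -5; 0 0 0 1]
T4·…·T1 = [3/2 0 -3/2 -21/2; 0 1 0 1; 0 0 -2 -10; 0 0 0 1]
T5·…·T1 = [3/2 0 -3/2 -21/2; 0 1 0 1; 0 0 2 10; 0 0 0 1]
T6·…·T1 = [3/2 0 -3/2 -21/2; 3/2 1 -3/2 -19/2; 0 0 2 10; 0 0 0 1]
det M = 3; M⁻¹ = [2/3 0 1/2 2; -1 1 0 -1; 0 0 1/2 -5; 0 0 0 1]
M⁻¹ · (-27/4, -39/4, 9)ᵀ = (2, -4, -1/2)ᵀ

p = (2, -4, -1/2)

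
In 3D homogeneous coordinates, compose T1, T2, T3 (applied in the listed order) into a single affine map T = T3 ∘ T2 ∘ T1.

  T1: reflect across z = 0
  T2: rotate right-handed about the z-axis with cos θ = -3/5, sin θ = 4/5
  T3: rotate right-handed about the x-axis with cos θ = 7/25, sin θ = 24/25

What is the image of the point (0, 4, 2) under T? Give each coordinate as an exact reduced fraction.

T1 reflect across z = 0: (0, 4, 2) → (0, 4, -2)
T2 rotate right-handed about the z-axis with cos θ = -3/5, sin θ = 4/5: (0, 4, -2) → (-16/5, -12/5, -2)
T3 rotate right-handed about the x-axis with cos θ = 7/25, sin θ = 24/25: (-16/5, -12/5, -2) → (-16/5, 156/125, -358/125)

T(p) = (-16/5, 156/125, -358/125)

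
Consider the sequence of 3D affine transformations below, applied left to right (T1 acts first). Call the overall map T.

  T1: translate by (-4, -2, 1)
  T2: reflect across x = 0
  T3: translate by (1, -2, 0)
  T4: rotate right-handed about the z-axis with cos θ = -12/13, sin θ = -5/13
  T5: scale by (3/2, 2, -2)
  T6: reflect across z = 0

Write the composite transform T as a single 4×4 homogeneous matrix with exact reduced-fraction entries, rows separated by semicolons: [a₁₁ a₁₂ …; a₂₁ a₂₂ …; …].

T1 = [1 0 0 -4; 0 1 0 -2; 0 0 1 1; 0 0 0 1]
T2·T1 = [-1 0 0 4; 0 1 0 -2; 0 0 1 1; 0 0 0 1]
T3·…·T1 = [-1 0 0 5; 0 1 0 -4; 0 0 1 1; 0 0 0 1]
T4·…·T1 = [12/13 5/13 0 -80/13; 5/13 -12/13 0 23/13; 0 0 1 1; 0 0 0 1]
T5·…·T1 = [18/13 15/26 0 -120/13; 10/13 -24/13 0 46/13; 0 0 -2 -2; 0 0 0 1]
T6·…·T1 = [18/13 15/26 0 -120/13; 10/13 -24/13 0 46/13; 0 0 2 2; 0 0 0 1]

T = [18/13 15/26 0 -120/13; 10/13 -24/13 0 46/13; 0 0 2 2; 0 0 0 1]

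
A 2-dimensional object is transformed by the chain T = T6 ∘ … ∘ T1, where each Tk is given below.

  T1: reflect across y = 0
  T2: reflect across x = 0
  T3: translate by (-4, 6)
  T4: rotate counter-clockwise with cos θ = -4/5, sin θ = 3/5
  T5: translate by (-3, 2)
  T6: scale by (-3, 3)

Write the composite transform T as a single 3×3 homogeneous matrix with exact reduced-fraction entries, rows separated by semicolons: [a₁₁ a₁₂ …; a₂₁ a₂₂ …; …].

T = [-12/5 -9/5 51/5; -9/5 12/5 -78/5; 0 0 1]

T1 = [1 0 0; 0 -1 0; 0 0 1]
T2·T1 = [-1 0 0; 0 -1 0; 0 0 1]
T3·…·T1 = [-1 0 -4; 0 -1 6; 0 0 1]
T4·…·T1 = [4/5 3/5 -2/5; -3/5 4/5 -36/5; 0 0 1]
T5·…·T1 = [4/5 3/5 -17/5; -3/5 4/5 -26/5; 0 0 1]
T6·…·T1 = [-12/5 -9/5 51/5; -9/5 12/5 -78/5; 0 0 1]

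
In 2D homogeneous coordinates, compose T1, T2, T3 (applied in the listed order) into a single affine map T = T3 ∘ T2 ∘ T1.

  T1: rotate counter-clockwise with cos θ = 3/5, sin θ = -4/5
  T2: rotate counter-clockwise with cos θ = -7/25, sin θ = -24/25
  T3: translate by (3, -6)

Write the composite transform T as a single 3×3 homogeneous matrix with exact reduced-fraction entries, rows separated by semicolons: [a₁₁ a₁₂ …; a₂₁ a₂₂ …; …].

T1 = [3/5 4/5 0; -4/5 3/5 0; 0 0 1]
T2·T1 = [-117/125 44/125 0; -44/125 -117/125 0; 0 0 1]
T3·…·T1 = [-117/125 44/125 3; -44/125 -117/125 -6; 0 0 1]

T = [-117/125 44/125 3; -44/125 -117/125 -6; 0 0 1]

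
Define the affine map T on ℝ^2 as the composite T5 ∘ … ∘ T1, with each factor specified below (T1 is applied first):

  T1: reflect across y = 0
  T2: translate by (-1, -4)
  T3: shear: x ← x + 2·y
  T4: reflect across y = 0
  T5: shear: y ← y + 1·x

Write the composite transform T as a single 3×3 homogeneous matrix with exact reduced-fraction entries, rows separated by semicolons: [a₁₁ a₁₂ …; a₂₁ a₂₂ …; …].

T1 = [1 0 0; 0 -1 0; 0 0 1]
T2·T1 = [1 0 -1; 0 -1 -4; 0 0 1]
T3·…·T1 = [1 -2 -9; 0 -1 -4; 0 0 1]
T4·…·T1 = [1 -2 -9; 0 1 4; 0 0 1]
T5·…·T1 = [1 -2 -9; 1 -1 -5; 0 0 1]

T = [1 -2 -9; 1 -1 -5; 0 0 1]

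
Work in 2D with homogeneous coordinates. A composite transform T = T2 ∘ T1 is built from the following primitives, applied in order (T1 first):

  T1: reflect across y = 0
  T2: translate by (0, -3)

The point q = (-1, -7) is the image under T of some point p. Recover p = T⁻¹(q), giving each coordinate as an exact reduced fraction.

p = (-1, 4)

T1 = [1 0 0; 0 -1 0; 0 0 1]
T2·T1 = [1 0 0; 0 -1 -3; 0 0 1]
det M = -1; M⁻¹ = [1 0 0; 0 -1 -3; 0 0 1]
M⁻¹ · (-1, -7)ᵀ = (-1, 4)ᵀ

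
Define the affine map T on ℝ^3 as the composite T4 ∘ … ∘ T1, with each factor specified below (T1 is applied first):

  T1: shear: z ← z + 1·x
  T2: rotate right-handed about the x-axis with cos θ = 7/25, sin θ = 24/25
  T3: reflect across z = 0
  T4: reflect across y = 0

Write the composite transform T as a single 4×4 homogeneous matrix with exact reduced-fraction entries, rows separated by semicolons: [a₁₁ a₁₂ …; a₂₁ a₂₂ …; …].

T = [1 0 0 0; 24/25 -7/25 24/25 0; -7/25 -24/25 -7/25 0; 0 0 0 1]

T1 = [1 0 0 0; 0 1 0 0; 1 0 1 0; 0 0 0 1]
T2·T1 = [1 0 0 0; -24/25 7/25 -24/25 0; 7/25 24/25 7/25 0; 0 0 0 1]
T3·…·T1 = [1 0 0 0; -24/25 7/25 -24/25 0; -7/25 -24/25 -7/25 0; 0 0 0 1]
T4·…·T1 = [1 0 0 0; 24/25 -7/25 24/25 0; -7/25 -24/25 -7/25 0; 0 0 0 1]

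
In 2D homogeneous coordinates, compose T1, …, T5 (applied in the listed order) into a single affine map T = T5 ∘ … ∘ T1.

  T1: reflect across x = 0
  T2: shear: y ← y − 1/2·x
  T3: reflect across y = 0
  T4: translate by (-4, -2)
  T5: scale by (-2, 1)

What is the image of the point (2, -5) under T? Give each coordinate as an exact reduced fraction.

T1 reflect across x = 0: (2, -5) → (-2, -5)
T2 shear: y ← y − 1/2·x: (-2, -5) → (-2, -4)
T3 reflect across y = 0: (-2, -4) → (-2, 4)
T4 translate by (-4, -2): (-2, 4) → (-6, 2)
T5 scale by (-2, 1): (-6, 2) → (12, 2)

T(p) = (12, 2)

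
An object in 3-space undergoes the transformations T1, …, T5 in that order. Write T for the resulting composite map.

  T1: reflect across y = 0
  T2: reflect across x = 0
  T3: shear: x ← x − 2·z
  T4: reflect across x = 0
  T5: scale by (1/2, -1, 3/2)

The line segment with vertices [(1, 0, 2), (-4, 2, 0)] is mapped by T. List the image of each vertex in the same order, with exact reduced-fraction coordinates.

image vertices: (5/2, 0, 3), (-2, 2, 0)

T1 reflect across y = 0: (1, 0, 2) → (1, 0, 2); (-4, 2, 0) → (-4, -2, 0)
T2 reflect across x = 0: (1, 0, 2) → (-1, 0, 2); (-4, -2, 0) → (4, -2, 0)
T3 shear: x ← x − 2·z: (-1, 0, 2) → (-5, 0, 2); (4, -2, 0) → (4, -2, 0)
T4 reflect across x = 0: (-5, 0, 2) → (5, 0, 2); (4, -2, 0) → (-4, -2, 0)
T5 scale by (1/2, -1, 3/2): (5, 0, 2) → (5/2, 0, 3); (-4, -2, 0) → (-2, 2, 0)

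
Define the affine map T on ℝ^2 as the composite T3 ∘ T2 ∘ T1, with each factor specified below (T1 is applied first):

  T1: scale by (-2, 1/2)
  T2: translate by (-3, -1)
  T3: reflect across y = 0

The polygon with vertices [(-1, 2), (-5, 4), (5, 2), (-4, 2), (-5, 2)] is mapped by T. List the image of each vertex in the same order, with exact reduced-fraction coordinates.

image vertices: (-1, 0), (7, -1), (-13, 0), (5, 0), (7, 0)

T1 scale by (-2, 1/2): (-1, 2) → (2, 1); (-5, 4) → (10, 2); (5, 2) → (-10, 1); (-4, 2) → (8, 1); (-5, 2) → (10, 1)
T2 translate by (-3, -1): (2, 1) → (-1, 0); (10, 2) → (7, 1); (-10, 1) → (-13, 0); (8, 1) → (5, 0); (10, 1) → (7, 0)
T3 reflect across y = 0: (-1, 0) → (-1, 0); (7, 1) → (7, -1); (-13, 0) → (-13, 0); (5, 0) → (5, 0); (7, 0) → (7, 0)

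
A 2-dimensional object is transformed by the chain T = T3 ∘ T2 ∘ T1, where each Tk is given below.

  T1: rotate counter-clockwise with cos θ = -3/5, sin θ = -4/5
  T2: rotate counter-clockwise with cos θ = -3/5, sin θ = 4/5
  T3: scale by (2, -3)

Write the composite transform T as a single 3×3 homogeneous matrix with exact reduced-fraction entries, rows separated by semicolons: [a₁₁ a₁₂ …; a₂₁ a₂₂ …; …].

T = [2 0 0; 0 -3 0; 0 0 1]

T1 = [-3/5 4/5 0; -4/5 -3/5 0; 0 0 1]
T2·T1 = [1 0 0; 0 1 0; 0 0 1]
T3·…·T1 = [2 0 0; 0 -3 0; 0 0 1]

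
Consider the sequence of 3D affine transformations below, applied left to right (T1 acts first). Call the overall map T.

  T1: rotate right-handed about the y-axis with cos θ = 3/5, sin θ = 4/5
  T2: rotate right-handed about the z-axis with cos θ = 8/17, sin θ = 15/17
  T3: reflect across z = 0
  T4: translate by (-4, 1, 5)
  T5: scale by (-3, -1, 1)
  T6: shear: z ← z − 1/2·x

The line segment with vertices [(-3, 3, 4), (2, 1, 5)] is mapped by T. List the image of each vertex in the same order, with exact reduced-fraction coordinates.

T1 rotate right-handed about the y-axis with cos θ = 3/5, sin θ = 4/5: (-3, 3, 4) → (7/5, 3, 24/5); (2, 1, 5) → (26/5, 1, 7/5)
T2 rotate right-handed about the z-axis with cos θ = 8/17, sin θ = 15/17: (7/5, 3, 24/5) → (-169/85, 45/17, 24/5); (26/5, 1, 7/5) → (133/85, 86/17, 7/5)
T3 reflect across z = 0: (-169/85, 45/17, 24/5) → (-169/85, 45/17, -24/5); (133/85, 86/17, 7/5) → (133/85, 86/17, -7/5)
T4 translate by (-4, 1, 5): (-169/85, 45/17, -24/5) → (-509/85, 62/17, 1/5); (133/85, 86/17, -7/5) → (-207/85, 103/17, 18/5)
T5 scale by (-3, -1, 1): (-509/85, 62/17, 1/5) → (1527/85, -62/17, 1/5); (-207/85, 103/17, 18/5) → (621/85, -103/17, 18/5)
T6 shear: z ← z − 1/2·x: (1527/85, -62/17, 1/5) → (1527/85, -62/17, -1493/170); (621/85, -103/17, 18/5) → (621/85, -103/17, -9/170)

image vertices: (1527/85, -62/17, -1493/170), (621/85, -103/17, -9/170)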